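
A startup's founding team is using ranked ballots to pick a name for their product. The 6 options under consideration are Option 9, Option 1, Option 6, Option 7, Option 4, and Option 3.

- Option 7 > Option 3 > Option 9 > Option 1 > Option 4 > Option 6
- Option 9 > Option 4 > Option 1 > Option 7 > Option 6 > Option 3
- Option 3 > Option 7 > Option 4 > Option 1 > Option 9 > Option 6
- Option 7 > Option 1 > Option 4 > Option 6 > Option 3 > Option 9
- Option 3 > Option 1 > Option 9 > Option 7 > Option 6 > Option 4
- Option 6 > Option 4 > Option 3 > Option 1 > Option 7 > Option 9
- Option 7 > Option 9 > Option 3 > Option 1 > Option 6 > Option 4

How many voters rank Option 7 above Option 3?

Ballots ranking Option 7 above Option 3: 4.
Ballots ranking Option 3 above Option 7: 3.
So 4 of 7 voters prefer Option 7 to Option 3.

4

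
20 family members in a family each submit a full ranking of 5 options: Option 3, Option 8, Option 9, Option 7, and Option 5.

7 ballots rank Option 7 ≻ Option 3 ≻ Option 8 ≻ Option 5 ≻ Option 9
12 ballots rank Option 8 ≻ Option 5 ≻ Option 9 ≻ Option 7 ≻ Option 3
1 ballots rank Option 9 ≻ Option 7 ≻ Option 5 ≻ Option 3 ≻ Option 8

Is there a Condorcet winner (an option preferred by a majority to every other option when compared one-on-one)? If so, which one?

Option 8

Head-to-head results (20 voters total):
Option 3 vs Option 8: Option 8 wins 12–8.
Option 3 vs Option 9: Option 9 wins 13–7.
Option 3 vs Option 7: Option 7 wins 20–0.
Option 3 vs Option 5: Option 5 wins 13–7.
Option 8 vs Option 9: Option 8 wins 19–1.
Option 8 vs Option 7: Option 8 wins 12–8.
Option 8 vs Option 5: Option 8 wins 19–1.
Option 9 vs Option 7: Option 9 wins 13–7.
Option 9 vs Option 5: Option 5 wins 19–1.
Option 7 vs Option 5: Option 5 wins 12–8.
Option 8 beats each rival — Option 3 (12–8), Option 9 (19–1), Option 7 (12–8), Option 5 (19–1) — so Option 8 is the Condorcet winner.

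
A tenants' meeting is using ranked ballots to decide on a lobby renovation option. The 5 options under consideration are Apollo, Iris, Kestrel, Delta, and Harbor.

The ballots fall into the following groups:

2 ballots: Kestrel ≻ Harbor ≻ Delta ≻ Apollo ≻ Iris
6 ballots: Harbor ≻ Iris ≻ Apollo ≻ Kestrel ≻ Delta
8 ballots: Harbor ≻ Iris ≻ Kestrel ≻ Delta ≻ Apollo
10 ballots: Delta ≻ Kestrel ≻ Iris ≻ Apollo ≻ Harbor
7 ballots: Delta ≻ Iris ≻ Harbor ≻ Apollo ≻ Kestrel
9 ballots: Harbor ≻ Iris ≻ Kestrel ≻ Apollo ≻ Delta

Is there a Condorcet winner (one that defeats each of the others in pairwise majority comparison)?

Head-to-head results (42 voters total):
Apollo vs Iris: Iris wins 40–2.
Apollo vs Kestrel: Kestrel wins 29–13.
Apollo vs Delta: Delta wins 27–15.
Apollo vs Harbor: Harbor wins 32–10.
Iris vs Kestrel: Iris wins 30–12.
Iris vs Delta: Iris wins 23–19.
Iris vs Harbor: Harbor wins 25–17.
Kestrel vs Delta: Kestrel wins 25–17.
Kestrel vs Harbor: Harbor wins 30–12.
Delta vs Harbor: Harbor wins 25–17.
Harbor beats each rival — Apollo (32–10), Iris (25–17), Kestrel (30–12), Delta (25–17) — so Harbor is the Condorcet winner.

Yes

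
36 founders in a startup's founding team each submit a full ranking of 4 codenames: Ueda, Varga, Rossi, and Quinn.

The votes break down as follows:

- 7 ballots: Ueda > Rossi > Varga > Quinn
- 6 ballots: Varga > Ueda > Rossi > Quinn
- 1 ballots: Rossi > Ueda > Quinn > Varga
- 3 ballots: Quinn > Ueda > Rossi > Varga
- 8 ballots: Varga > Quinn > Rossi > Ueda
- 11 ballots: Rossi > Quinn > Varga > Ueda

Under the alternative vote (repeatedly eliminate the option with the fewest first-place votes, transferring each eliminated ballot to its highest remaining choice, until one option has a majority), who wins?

Round 1: Varga 14, Rossi 12, Ueda 7, Quinn 3. Quinn has the fewest and is eliminated.
Round 2: Varga 14, Rossi 12, Ueda 10. Ueda has the fewest and is eliminated.
Round 3: Rossi 22, Varga 14. Rossi has a majority.

Rossi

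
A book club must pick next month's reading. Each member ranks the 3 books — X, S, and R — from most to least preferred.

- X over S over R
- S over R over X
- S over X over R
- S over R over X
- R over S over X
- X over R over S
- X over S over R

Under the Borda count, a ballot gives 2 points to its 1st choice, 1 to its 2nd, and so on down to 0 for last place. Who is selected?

S

Borda scores:
  X: 2 + 0 + 1 + 0 + 0 + 2 + 2 = 7
  S: 1 + 2 + 2 + 2 + 1 + 0 + 1 = 9
  R: 0 + 1 + 0 + 1 + 2 + 1 + 0 = 5
S has the highest total.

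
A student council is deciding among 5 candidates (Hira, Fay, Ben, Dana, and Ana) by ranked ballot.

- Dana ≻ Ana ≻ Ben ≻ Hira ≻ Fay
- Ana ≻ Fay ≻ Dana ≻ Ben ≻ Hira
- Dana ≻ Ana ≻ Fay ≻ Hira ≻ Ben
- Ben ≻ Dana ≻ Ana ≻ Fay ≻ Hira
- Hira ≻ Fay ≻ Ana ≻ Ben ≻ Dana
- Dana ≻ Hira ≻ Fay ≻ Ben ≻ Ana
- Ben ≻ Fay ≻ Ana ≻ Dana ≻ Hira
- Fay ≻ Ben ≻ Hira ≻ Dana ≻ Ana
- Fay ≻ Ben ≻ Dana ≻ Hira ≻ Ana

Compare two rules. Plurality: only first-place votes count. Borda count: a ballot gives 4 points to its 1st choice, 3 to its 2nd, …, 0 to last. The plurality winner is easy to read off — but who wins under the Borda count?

Fay

Plurality first-place counts: Hira 1, Fay 2, Ben 2, Dana 3, Ana 1 → Dana.
Borda totals: Hira 12, Fay 22, Ben 19, Dana 21, Ana 16 → Fay.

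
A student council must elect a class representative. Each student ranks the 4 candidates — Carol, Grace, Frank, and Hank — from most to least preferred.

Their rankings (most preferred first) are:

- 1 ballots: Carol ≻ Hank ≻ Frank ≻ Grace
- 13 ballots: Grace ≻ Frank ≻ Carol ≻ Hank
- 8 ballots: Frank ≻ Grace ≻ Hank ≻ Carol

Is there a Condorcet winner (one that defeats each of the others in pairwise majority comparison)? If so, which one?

Grace

Head-to-head results (22 voters total):
Carol vs Grace: Grace wins 21–1.
Carol vs Frank: Frank wins 21–1.
Carol vs Hank: Carol wins 14–8.
Grace vs Frank: Grace wins 13–9.
Grace vs Hank: Grace wins 21–1.
Frank vs Hank: Frank wins 21–1.
Grace beats each rival — Carol (21–1), Frank (13–9), Hank (21–1) — so Grace is the Condorcet winner.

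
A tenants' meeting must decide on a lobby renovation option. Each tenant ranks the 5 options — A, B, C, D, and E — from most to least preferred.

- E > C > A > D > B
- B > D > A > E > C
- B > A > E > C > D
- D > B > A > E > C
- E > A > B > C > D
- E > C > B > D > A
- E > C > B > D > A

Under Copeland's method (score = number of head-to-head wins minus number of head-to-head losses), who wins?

Pairwise results:
  A vs B: B wins 5–2.
  A vs C: A wins 4–3.
  A vs D: D wins 4–3.
  A vs E: E wins 4–3.
  B vs C: B wins 4–3.
  B vs D: B wins 5–2.
  B vs E: E wins 4–3.
  C vs D: C wins 5–2.
  C vs E: E wins 7–0.
  D vs E: E wins 5–2.
Copeland scores (wins − losses):
  A: 1 − 3 = -2
  B: 3 − 1 = 2
  C: 1 − 3 = -2
  D: 1 − 3 = -2
  E: 4 − 0 = 4
E has the best Copeland score.

E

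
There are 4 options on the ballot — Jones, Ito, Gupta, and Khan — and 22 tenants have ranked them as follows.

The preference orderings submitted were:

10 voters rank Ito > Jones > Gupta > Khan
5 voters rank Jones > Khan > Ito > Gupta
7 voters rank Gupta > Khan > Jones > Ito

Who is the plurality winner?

First-place vote totals:
  Jones: 5
  Ito: 10
  Gupta: 7
  Khan: 0
Ito has the most first-place votes.

Ito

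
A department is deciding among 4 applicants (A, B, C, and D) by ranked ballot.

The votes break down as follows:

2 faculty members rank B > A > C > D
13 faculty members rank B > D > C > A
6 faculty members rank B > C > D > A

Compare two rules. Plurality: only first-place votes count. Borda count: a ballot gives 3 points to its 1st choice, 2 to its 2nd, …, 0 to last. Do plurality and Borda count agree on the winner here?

Yes

Plurality first-place counts: A 0, B 21, C 0, D 0 → B.
Borda totals: A 4, B 63, C 27, D 32 → B.
The two rules agree on B.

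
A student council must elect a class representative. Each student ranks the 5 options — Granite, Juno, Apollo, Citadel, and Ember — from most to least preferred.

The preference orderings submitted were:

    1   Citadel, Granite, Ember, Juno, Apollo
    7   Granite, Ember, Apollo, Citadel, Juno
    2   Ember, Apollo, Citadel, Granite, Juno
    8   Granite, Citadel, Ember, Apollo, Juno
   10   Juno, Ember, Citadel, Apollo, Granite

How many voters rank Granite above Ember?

Ballots ranking Granite above Ember: 1+7+8 = 16.
Ballots ranking Ember above Granite: 2+10 = 12.
So 16 of 28 voters prefer Granite to Ember.

16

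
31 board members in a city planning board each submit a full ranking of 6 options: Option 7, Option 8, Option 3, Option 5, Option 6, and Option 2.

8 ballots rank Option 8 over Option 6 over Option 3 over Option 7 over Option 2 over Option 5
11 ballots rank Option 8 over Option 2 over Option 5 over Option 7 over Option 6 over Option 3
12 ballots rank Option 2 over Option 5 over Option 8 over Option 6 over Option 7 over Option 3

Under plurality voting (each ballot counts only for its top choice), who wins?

First-place vote totals:
  Option 7: 0
  Option 8: 19
  Option 3: 0
  Option 5: 0
  Option 6: 0
  Option 2: 12
Option 8 has the most first-place votes.

Option 8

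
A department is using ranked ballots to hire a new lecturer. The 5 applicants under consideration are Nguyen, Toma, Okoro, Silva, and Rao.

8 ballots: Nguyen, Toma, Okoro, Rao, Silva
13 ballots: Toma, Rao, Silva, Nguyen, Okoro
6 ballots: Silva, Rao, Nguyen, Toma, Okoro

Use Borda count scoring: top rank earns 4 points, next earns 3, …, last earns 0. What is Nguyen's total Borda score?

57

Borda scores:
  Nguyen: 8·4 + 13·1 + 6·2 = 57
  Toma: 8·3 + 13·4 + 6·1 = 82
  Okoro: 8·2 + 13·0 + 6·0 = 16
  Silva: 8·0 + 13·2 + 6·4 = 50
  Rao: 8·1 + 13·3 + 6·3 = 65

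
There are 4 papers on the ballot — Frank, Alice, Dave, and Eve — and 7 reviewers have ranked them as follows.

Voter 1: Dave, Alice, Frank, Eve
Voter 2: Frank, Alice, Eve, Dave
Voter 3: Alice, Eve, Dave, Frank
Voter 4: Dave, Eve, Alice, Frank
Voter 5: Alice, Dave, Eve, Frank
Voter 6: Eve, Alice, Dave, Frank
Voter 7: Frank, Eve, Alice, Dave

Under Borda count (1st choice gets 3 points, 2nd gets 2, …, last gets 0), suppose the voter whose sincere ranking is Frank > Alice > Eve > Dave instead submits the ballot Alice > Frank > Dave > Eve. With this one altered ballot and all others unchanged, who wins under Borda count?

Borda totals with the altered ballot: Frank 6, Alice 15, Dave 11, Eve 10.
The winner is unchanged: still Alice.

Alice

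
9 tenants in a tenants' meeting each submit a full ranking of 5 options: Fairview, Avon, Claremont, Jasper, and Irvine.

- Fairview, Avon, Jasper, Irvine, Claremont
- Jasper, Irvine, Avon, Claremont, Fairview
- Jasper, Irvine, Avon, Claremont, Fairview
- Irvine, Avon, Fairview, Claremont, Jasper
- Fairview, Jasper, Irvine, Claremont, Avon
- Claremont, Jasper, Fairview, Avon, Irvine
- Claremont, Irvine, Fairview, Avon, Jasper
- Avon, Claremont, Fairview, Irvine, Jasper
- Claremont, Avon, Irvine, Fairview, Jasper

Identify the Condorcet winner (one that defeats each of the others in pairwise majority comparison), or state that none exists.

There is no Condorcet winner

Head-to-head results (9 voters total):
Fairview vs Avon: Avon wins 5–4.
Fairview vs Claremont: Claremont wins 6–3.
Fairview vs Jasper: Fairview wins 6–3.
Fairview vs Irvine: Irvine wins 5–4.
Avon vs Claremont: Avon wins 5–4.
Avon vs Jasper: Avon wins 5–4.
Avon vs Irvine: Irvine wins 5–4.
Claremont vs Jasper: Claremont wins 5–4.
Claremont vs Irvine: Irvine wins 5–4.
Jasper vs Irvine: Jasper wins 5–4.
No candidate beats all others: Fairview beats Jasper beats Irvine beats Fairview, a majority cycle.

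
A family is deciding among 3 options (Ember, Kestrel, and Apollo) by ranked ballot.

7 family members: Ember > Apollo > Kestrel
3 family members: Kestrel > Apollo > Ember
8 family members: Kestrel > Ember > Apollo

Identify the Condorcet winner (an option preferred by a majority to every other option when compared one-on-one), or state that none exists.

Head-to-head results (18 voters total):
Ember vs Kestrel: Kestrel wins 11–7.
Ember vs Apollo: Ember wins 15–3.
Kestrel vs Apollo: Kestrel wins 11–7.
Kestrel beats each rival — Ember (11–7), Apollo (11–7) — so Kestrel is the Condorcet winner.

Kestrel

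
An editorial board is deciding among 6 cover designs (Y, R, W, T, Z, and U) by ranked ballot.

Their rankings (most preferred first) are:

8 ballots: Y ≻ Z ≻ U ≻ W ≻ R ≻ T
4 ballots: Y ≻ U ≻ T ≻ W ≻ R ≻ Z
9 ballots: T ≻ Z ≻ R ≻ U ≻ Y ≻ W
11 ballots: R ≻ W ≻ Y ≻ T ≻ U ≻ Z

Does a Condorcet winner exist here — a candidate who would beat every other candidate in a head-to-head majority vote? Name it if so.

No Condorcet winner

Head-to-head results (32 voters total):
Y vs R: R wins 20–12.
Y vs W: Y wins 21–11.
Y vs T: Y wins 23–9.
Y vs Z: Y wins 23–9.
Y vs U: Y wins 23–9.
R vs W: R wins 20–12.
R vs T: R wins 19–13.
R vs Z: Z wins 17–15.
R vs U: R wins 20–12.
W vs T: W wins 19–13.
W vs Z: Z wins 17–15.
W vs U: U wins 21–11.
T vs Z: T wins 24–8.
T vs U: T wins 20–12.
Z vs U: Z wins 17–15.
No candidate beats all others: Y beats Z beats R beats Y, a majority cycle.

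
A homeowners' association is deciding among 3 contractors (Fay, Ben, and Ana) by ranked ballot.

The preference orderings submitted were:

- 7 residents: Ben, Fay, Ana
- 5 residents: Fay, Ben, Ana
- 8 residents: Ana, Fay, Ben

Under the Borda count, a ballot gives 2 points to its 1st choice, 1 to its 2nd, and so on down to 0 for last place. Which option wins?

Borda scores:
  Fay: 7·1 + 5·2 + 8·1 = 25
  Ben: 7·2 + 5·1 + 8·0 = 19
  Ana: 7·0 + 5·0 + 8·2 = 16
Fay has the highest total.

Fay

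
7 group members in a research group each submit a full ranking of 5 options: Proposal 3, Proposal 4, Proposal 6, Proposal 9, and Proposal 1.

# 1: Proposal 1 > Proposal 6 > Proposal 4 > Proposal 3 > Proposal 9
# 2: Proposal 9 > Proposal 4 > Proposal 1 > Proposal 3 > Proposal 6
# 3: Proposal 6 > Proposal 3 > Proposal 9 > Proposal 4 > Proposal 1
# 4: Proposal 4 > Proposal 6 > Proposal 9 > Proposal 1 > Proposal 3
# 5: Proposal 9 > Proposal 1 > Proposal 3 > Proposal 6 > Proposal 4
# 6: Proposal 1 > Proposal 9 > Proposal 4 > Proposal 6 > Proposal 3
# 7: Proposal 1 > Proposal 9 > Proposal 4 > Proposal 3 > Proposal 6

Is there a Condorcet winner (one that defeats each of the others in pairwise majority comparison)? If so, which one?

Proposal 9

Head-to-head results (7 voters total):
Proposal 3 vs Proposal 4: Proposal 4 wins 5–2.
Proposal 3 vs Proposal 6: Proposal 6 wins 4–3.
Proposal 3 vs Proposal 9: Proposal 9 wins 5–2.
Proposal 3 vs Proposal 1: Proposal 1 wins 6–1.
Proposal 4 vs Proposal 6: Proposal 4 wins 4–3.
Proposal 4 vs Proposal 9: Proposal 9 wins 5–2.
Proposal 4 vs Proposal 1: Proposal 1 wins 4–3.
Proposal 6 vs Proposal 9: Proposal 9 wins 4–3.
Proposal 6 vs Proposal 1: Proposal 1 wins 5–2.
Proposal 9 vs Proposal 1: Proposal 9 wins 4–3.
Proposal 9 beats each rival — Proposal 3 (5–2), Proposal 4 (5–2), Proposal 6 (4–3), Proposal 1 (4–3) — so Proposal 9 is the Condorcet winner.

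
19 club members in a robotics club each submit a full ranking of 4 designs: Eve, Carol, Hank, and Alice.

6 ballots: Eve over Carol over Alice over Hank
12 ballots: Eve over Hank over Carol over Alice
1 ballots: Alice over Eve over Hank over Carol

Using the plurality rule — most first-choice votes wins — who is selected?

Eve

First-place vote totals:
  Eve: 18
  Carol: 0
  Hank: 0
  Alice: 1
Eve has the most first-place votes.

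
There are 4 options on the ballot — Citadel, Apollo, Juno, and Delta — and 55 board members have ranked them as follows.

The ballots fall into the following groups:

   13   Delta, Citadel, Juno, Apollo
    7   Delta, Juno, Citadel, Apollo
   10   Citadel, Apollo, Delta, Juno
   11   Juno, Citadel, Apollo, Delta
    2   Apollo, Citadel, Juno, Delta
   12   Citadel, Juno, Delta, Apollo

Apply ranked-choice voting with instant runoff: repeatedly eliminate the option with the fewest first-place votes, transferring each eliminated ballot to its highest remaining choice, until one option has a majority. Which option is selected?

Round 1: Citadel 22, Delta 20, Juno 11, Apollo 2. Apollo has the fewest and is eliminated.
Round 2: Citadel 24, Delta 20, Juno 11. Juno has the fewest and is eliminated.
Round 3: Citadel 35, Delta 20. Citadel has a majority.

Citadel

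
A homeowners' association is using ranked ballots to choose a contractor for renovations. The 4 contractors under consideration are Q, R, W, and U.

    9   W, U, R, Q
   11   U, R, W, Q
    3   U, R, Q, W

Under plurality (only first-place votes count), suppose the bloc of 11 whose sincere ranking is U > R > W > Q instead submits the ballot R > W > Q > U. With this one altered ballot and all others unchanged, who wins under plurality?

First-place totals with the altered ballot: Q 0, R 11, W 9, U 3.
The switch changes the winner from U to R.

R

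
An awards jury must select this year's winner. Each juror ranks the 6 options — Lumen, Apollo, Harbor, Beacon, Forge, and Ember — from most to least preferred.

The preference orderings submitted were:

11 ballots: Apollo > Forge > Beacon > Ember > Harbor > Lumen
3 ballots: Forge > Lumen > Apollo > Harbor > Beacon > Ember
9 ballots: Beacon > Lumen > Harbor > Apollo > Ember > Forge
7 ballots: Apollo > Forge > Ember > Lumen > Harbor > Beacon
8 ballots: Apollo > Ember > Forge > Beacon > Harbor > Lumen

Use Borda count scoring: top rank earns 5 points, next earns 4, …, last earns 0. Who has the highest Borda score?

Borda scores:
  Lumen: 11·0 + 3·4 + 9·4 + 7·2 + 8·0 = 62
  Apollo: 11·5 + 3·3 + 9·2 + 7·5 + 8·5 = 157
  Harbor: 11·1 + 3·2 + 9·3 + 7·1 + 8·1 = 59
  Beacon: 11·3 + 3·1 + 9·5 + 7·0 + 8·2 = 97
  Forge: 11·4 + 3·5 + 9·0 + 7·4 + 8·3 = 111
  Ember: 11·2 + 3·0 + 9·1 + 7·3 + 8·4 = 84
Apollo has the highest total.

Apollo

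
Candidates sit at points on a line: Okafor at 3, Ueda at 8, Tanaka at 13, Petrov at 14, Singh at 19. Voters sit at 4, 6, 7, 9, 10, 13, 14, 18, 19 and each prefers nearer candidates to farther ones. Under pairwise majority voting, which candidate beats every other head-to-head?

Ueda

With single-peaked preferences on a line, the Condorcet winner is the candidate closest to the median voter.
The median voter (position 10) is closest to Ueda at 8.
Check: Ueda vs Tanaka — voters closer to Ueda: 5 of 9.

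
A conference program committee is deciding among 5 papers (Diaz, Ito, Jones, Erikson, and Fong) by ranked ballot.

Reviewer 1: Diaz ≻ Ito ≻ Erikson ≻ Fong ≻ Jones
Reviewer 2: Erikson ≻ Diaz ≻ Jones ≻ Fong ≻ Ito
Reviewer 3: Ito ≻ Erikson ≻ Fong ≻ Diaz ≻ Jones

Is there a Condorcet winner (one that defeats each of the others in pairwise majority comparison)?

Head-to-head results (3 voters total):
Diaz vs Ito: Diaz wins 2–1.
Diaz vs Jones: Diaz wins 3–0.
Diaz vs Erikson: Erikson wins 2–1.
Diaz vs Fong: Diaz wins 2–1.
Ito vs Jones: Ito wins 2–1.
Ito vs Erikson: Ito wins 2–1.
Ito vs Fong: Ito wins 2–1.
Jones vs Erikson: Erikson wins 3–0.
Jones vs Fong: Fong wins 2–1.
Erikson vs Fong: Erikson wins 3–0.
No candidate beats all others: Diaz beats Ito beats Erikson beats Diaz, a majority cycle.

No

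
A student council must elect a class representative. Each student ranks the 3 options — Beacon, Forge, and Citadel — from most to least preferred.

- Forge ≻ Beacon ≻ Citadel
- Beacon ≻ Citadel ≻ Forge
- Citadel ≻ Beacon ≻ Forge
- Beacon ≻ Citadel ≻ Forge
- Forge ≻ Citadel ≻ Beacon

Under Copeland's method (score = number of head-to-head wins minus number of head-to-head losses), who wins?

Beacon

Pairwise results:
  Beacon vs Forge: Beacon wins 3–2.
  Beacon vs Citadel: Beacon wins 3–2.
  Forge vs Citadel: Citadel wins 3–2.
Copeland scores (wins − losses):
  Beacon: 2 − 0 = 2
  Forge: 0 − 2 = -2
  Citadel: 1 − 1 = 0
Beacon has the best Copeland score.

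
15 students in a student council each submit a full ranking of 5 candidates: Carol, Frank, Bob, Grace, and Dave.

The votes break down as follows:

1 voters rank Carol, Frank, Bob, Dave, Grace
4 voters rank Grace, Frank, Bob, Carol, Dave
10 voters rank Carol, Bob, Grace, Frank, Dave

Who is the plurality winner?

Carol

First-place vote totals:
  Carol: 11
  Frank: 0
  Bob: 0
  Grace: 4
  Dave: 0
Carol has the most first-place votes.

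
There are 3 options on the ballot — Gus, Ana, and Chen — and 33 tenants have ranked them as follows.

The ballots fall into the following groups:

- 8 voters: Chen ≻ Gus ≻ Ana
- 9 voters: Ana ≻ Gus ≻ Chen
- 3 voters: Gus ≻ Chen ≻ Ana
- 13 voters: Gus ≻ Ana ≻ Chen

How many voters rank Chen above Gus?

8

Ballots ranking Chen above Gus: 8.
Ballots ranking Gus above Chen: 9+3+13 = 25.
So 8 of 33 voters prefer Chen to Gus.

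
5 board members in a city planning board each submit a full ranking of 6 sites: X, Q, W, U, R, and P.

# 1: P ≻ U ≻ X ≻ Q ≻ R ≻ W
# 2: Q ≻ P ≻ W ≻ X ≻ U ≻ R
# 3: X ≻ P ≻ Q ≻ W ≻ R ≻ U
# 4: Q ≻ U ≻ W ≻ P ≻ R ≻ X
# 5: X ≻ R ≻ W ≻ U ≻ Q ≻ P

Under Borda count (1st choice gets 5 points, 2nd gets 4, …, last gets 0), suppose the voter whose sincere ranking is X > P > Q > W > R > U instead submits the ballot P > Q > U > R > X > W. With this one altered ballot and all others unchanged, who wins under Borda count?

Q

Borda totals with the altered ballot: X 11, Q 17, W 9, U 14, R 8, P 16.
The winner is unchanged: still Q.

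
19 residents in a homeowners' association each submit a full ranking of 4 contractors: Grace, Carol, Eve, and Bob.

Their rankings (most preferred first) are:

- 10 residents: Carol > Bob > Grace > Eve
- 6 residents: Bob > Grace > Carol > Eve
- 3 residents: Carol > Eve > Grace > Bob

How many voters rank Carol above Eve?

Ballots ranking Carol above Eve: 10+6+3 = 19.
Ballots ranking Eve above Carol: 0.
So 19 of 19 voters prefer Carol to Eve.

19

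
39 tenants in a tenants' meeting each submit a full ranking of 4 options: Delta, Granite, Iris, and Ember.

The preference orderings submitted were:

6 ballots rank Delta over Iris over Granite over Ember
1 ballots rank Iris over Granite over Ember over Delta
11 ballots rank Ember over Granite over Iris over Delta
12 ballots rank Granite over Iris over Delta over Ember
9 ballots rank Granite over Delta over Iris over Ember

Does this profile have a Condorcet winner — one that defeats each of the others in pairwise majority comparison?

Head-to-head results (39 voters total):
Delta vs Granite: Granite wins 33–6.
Delta vs Iris: Iris wins 24–15.
Delta vs Ember: Delta wins 27–12.
Granite vs Iris: Granite wins 32–7.
Granite vs Ember: Granite wins 28–11.
Iris vs Ember: Iris wins 28–11.
Granite beats each rival — Delta (33–6), Iris (32–7), Ember (28–11) — so Granite is the Condorcet winner.

Yes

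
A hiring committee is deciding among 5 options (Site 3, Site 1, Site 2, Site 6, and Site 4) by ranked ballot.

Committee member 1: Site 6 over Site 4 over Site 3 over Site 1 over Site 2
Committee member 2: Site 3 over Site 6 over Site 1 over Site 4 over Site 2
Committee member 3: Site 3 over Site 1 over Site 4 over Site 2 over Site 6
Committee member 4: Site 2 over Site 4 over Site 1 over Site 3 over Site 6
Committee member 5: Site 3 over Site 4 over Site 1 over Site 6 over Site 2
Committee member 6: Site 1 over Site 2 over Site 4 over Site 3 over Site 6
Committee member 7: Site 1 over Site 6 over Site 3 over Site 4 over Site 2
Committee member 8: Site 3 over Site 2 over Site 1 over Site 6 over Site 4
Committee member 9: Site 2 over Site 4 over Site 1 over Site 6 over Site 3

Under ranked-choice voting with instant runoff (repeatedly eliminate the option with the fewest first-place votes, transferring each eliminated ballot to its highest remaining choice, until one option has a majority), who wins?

Round 1: Site 3 4, Site 1 2, Site 2 2, Site 6 1, Site 4 0. Site 4 has the fewest and is eliminated.
Round 2: Site 3 4, Site 1 2, Site 2 2, Site 6 1. Site 6 has the fewest and is eliminated.
Round 3: Site 3 5, Site 1 2, Site 2 2. Site 3 has a majority.

Site 3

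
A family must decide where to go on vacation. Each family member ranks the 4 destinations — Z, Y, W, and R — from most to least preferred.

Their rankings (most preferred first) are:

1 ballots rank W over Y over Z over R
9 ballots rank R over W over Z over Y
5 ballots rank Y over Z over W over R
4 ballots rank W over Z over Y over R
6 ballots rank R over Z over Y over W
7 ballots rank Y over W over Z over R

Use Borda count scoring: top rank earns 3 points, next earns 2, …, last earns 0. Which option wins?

Borda scores:
  Z: 1 + 9·1 + 5·2 + 4·2 + 6·2 + 7·1 = 47
  Y: 2 + 9·0 + 5·3 + 4·1 + 6·1 + 7·3 = 48
  W: 3 + 9·2 + 5·1 + 4·3 + 6·0 + 7·2 = 52
  R: 0 + 9·3 + 5·0 + 4·0 + 6·3 + 7·0 = 45
W has the highest total.

W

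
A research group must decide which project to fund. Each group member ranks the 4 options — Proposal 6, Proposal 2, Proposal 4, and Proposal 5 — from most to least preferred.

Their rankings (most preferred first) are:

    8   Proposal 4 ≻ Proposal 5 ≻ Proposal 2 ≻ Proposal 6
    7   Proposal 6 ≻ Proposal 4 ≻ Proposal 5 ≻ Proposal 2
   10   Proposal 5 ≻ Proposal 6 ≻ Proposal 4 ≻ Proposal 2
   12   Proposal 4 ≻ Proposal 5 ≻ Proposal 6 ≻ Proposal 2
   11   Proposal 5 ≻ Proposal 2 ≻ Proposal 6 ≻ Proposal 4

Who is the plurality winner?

Proposal 5

First-place vote totals:
  Proposal 6: 7
  Proposal 2: 0
  Proposal 4: 20
  Proposal 5: 21
Proposal 5 has the most first-place votes.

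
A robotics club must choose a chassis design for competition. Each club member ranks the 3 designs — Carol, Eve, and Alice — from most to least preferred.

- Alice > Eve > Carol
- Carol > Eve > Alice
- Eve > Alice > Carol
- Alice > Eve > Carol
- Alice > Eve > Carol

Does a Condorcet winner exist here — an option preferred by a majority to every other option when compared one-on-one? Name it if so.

Head-to-head results (5 voters total):
Carol vs Eve: Eve wins 4–1.
Carol vs Alice: Alice wins 4–1.
Eve vs Alice: Alice wins 3–2.
Alice beats each rival — Carol (4–1), Eve (3–2) — so Alice is the Condorcet winner.

Alice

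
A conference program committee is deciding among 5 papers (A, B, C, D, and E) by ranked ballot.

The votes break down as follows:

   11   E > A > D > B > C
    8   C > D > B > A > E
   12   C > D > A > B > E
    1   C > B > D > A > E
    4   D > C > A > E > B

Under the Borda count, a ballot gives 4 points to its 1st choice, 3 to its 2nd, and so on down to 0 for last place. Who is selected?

Borda scores:
  A: 11·3 + 8·1 + 12·2 + 1 + 4·2 = 74
  B: 11·1 + 8·2 + 12·1 + 3 + 4·0 = 42
  C: 11·0 + 8·4 + 12·4 + 4 + 4·3 = 96
  D: 11·2 + 8·3 + 12·3 + 2 + 4·4 = 100
  E: 11·4 + 8·0 + 12·0 + 0 + 4·1 = 48
D has the highest total.

D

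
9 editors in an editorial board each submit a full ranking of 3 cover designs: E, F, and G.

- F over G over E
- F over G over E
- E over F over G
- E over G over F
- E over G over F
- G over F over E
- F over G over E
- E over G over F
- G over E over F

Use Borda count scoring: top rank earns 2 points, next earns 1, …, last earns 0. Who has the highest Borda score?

G

Borda scores:
  E: 0 + 0 + 2 + 2 + 2 + 0 + 0 + 2 + 1 = 9
  F: 2 + 2 + 1 + 0 + 0 + 1 + 2 + 0 + 0 = 8
  G: 1 + 1 + 0 + 1 + 1 + 2 + 1 + 1 + 2 = 10
G has the highest total.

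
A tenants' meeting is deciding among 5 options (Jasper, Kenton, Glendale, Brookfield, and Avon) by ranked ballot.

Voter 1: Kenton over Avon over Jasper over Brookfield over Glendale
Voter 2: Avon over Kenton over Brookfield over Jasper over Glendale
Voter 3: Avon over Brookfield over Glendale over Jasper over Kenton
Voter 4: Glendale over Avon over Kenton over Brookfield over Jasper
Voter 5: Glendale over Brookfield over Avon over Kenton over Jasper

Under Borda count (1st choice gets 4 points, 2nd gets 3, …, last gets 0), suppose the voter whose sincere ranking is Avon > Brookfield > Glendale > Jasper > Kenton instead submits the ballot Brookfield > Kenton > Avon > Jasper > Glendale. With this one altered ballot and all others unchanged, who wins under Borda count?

Borda totals with the altered ballot: Jasper 4, Kenton 13, Glendale 8, Brookfield 11, Avon 14.
The winner is unchanged: still Avon.

Avon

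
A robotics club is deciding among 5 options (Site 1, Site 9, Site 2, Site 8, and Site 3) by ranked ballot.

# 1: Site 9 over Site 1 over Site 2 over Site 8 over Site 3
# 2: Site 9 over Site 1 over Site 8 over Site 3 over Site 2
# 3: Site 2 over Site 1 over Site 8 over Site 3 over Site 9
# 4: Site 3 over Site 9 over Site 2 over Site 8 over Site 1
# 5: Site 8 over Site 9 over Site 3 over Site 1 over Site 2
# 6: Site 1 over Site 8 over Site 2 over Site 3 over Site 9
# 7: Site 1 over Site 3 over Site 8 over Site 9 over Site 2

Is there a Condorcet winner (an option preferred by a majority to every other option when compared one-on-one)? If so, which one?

Head-to-head results (7 voters total):
Site 1 vs Site 9: Site 9 wins 4–3.
Site 1 vs Site 2: Site 1 wins 5–2.
Site 1 vs Site 8: Site 1 wins 5–2.
Site 1 vs Site 3: Site 1 wins 5–2.
Site 9 vs Site 2: Site 9 wins 5–2.
Site 9 vs Site 8: Site 8 wins 4–3.
Site 9 vs Site 3: Site 3 wins 4–3.
Site 2 vs Site 8: Site 8 wins 4–3.
Site 2 vs Site 3: Site 3 wins 4–3.
Site 8 vs Site 3: Site 8 wins 5–2.
No candidate beats all others: Site 1 beats Site 8 beats Site 9 beats Site 1, a majority cycle.

There is no Condorcet winner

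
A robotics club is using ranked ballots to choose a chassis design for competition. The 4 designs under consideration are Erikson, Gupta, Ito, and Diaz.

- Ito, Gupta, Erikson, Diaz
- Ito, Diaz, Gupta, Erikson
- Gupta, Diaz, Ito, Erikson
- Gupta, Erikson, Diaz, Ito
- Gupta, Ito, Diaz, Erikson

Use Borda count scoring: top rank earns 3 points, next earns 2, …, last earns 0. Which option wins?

Borda scores:
  Erikson: 1 + 0 + 0 + 2 + 0 = 3
  Gupta: 2 + 1 + 3 + 3 + 3 = 12
  Ito: 3 + 3 + 1 + 0 + 2 = 9
  Diaz: 0 + 2 + 2 + 1 + 1 = 6
Gupta has the highest total.

Gupta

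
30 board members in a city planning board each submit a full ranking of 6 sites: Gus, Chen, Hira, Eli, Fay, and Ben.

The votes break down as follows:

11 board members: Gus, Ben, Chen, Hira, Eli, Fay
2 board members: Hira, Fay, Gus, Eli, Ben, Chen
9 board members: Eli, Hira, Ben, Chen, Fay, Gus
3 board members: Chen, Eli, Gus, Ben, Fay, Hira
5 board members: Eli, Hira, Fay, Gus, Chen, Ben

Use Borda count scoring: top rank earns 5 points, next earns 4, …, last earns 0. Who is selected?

Borda scores:
  Gus: 11·5 + 2·3 + 9·0 + 3·3 + 5·2 = 80
  Chen: 11·3 + 2·0 + 9·2 + 3·5 + 5·1 = 71
  Hira: 11·2 + 2·5 + 9·4 + 3·0 + 5·4 = 88
  Eli: 11·1 + 2·2 + 9·5 + 3·4 + 5·5 = 97
  Fay: 11·0 + 2·4 + 9·1 + 3·1 + 5·3 = 35
  Ben: 11·4 + 2·1 + 9·3 + 3·2 + 5·0 = 79
Eli has the highest total.

Eli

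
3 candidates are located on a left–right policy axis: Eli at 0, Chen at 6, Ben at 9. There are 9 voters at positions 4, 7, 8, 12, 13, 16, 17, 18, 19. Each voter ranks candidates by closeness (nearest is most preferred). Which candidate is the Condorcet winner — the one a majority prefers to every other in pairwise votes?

With single-peaked preferences on a line, the Condorcet winner is the candidate closest to the median voter.
The median voter (position 13) is closest to Ben at 9.
Check: Ben vs Chen — voters closer to Ben: 7 of 9.

Ben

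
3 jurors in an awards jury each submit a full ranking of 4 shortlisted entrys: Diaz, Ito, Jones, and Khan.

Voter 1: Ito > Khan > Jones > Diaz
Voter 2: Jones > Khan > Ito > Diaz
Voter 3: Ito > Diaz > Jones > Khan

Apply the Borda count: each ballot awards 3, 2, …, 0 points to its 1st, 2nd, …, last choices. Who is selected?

Borda scores:
  Diaz: 0 + 0 + 2 = 2
  Ito: 3 + 1 + 3 = 7
  Jones: 1 + 3 + 1 = 5
  Khan: 2 + 2 + 0 = 4
Ito has the highest total.

Ito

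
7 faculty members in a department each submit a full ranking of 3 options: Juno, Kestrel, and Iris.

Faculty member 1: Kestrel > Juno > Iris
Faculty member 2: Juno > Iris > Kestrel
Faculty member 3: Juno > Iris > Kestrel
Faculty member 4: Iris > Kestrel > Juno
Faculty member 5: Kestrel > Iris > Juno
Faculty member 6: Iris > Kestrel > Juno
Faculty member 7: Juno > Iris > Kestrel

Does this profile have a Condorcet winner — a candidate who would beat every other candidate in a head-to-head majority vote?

Head-to-head results (7 voters total):
Juno vs Kestrel: Kestrel wins 4–3.
Juno vs Iris: Juno wins 4–3.
Kestrel vs Iris: Iris wins 5–2.
No candidate beats all others: Juno beats Iris beats Kestrel beats Juno, a majority cycle.

No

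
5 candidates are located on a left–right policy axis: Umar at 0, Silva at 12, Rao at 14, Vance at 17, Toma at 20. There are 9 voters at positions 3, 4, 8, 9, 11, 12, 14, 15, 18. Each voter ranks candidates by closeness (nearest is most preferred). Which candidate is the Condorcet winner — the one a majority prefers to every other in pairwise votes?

Silva

With single-peaked preferences on a line, the Condorcet winner is the candidate closest to the median voter.
The median voter (position 11) is closest to Silva at 12.
Check: Silva vs Umar — voters closer to Silva: 7 of 9.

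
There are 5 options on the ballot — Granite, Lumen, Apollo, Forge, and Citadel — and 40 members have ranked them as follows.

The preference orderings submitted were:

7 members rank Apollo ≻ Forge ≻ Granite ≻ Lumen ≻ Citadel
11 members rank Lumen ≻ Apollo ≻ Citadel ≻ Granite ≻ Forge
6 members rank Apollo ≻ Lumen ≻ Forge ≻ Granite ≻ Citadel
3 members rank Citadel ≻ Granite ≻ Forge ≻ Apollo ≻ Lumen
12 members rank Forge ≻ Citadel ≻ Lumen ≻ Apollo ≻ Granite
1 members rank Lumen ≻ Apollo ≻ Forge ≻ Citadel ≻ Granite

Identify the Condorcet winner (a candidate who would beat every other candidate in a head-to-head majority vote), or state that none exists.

No Condorcet winner

Head-to-head results (40 voters total):
Granite vs Lumen: Lumen wins 30–10.
Granite vs Apollo: Apollo wins 37–3.
Granite vs Forge: Forge wins 26–14.
Granite vs Citadel: Citadel wins 27–13.
Lumen vs Apollo: Lumen wins 24–16.
Lumen vs Forge: Forge wins 22–18.
Lumen vs Citadel: Lumen wins 25–15.
Apollo vs Forge: Apollo wins 25–15.
Apollo vs Citadel: Apollo wins 25–15.
Forge vs Citadel: Forge wins 26–14.
No candidate beats all others: Lumen beats Apollo beats Forge beats Lumen, a majority cycle.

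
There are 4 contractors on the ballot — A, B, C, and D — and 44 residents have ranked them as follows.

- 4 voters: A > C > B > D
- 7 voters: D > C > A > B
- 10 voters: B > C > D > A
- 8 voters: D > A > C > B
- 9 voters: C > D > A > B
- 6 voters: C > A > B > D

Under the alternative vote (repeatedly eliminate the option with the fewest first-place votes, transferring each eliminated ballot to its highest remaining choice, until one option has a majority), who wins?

C

Round 1: C 15, D 15, B 10, A 4. A has the fewest and is eliminated.
Round 2: C 19, D 15, B 10. B has the fewest and is eliminated.
Round 3: C 29, D 15. C has a majority.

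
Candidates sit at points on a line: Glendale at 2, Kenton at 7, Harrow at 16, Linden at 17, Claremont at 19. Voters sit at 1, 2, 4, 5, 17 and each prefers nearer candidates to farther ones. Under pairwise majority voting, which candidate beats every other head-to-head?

With single-peaked preferences on a line, the Condorcet winner is the candidate closest to the median voter.
The median voter (position 4) is closest to Glendale at 2.
Check: Glendale vs Harrow — voters closer to Glendale: 4 of 5.

Glendale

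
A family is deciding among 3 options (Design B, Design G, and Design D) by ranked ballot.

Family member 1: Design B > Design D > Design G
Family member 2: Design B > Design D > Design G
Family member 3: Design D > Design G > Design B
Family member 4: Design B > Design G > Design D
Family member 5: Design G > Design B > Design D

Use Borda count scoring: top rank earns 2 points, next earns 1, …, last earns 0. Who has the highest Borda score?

Design B

Borda scores:
  Design B: 2 + 2 + 0 + 2 + 1 = 7
  Design G: 0 + 0 + 1 + 1 + 2 = 4
  Design D: 1 + 1 + 2 + 0 + 0 = 4
Design B has the highest total.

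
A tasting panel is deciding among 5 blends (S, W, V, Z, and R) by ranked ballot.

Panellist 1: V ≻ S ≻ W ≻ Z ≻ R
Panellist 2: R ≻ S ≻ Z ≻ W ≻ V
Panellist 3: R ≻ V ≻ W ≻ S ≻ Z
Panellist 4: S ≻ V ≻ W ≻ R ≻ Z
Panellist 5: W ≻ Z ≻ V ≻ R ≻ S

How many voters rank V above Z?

3

Ballots ranking V above Z: 3.
Ballots ranking Z above V: 2.
So 3 of 5 voters prefer V to Z.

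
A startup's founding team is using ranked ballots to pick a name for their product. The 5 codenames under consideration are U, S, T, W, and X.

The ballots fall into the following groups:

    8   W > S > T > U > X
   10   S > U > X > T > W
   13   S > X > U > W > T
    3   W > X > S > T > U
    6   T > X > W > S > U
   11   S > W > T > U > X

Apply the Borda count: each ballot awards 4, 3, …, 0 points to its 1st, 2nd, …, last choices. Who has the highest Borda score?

Borda scores:
  U: 8·1 + 10·3 + 13·2 + 3·0 + 6·0 + 11·1 = 75
  S: 8·3 + 10·4 + 13·4 + 3·2 + 6·1 + 11·4 = 172
  T: 8·2 + 10·1 + 13·0 + 3·1 + 6·4 + 11·2 = 75
  W: 8·4 + 10·0 + 13·1 + 3·4 + 6·2 + 11·3 = 102
  X: 8·0 + 10·2 + 13·3 + 3·3 + 6·3 + 11·0 = 86
S has the highest total.

S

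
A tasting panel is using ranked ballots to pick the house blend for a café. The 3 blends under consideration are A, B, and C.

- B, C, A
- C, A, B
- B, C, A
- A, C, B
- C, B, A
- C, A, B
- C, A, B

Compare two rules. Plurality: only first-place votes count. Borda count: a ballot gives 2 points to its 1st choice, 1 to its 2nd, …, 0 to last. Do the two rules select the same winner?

Plurality first-place counts: A 1, B 2, C 4 → C.
Borda totals: A 5, B 5, C 11 → C.
The two rules agree on C.

Yes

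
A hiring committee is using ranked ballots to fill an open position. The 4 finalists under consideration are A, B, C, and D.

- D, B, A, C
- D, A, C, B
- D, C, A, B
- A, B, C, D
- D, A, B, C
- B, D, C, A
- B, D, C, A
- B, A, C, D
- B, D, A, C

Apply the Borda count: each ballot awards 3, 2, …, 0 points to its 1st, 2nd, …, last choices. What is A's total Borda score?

12

Borda scores:
  A: 1 + 2 + 1 + 3 + 2 + 0 + 0 + 2 + 1 = 12
  B: 2 + 0 + 0 + 2 + 1 + 3 + 3 + 3 + 3 = 17
  C: 0 + 1 + 2 + 1 + 0 + 1 + 1 + 1 + 0 = 7
  D: 3 + 3 + 3 + 0 + 3 + 2 + 2 + 0 + 2 = 18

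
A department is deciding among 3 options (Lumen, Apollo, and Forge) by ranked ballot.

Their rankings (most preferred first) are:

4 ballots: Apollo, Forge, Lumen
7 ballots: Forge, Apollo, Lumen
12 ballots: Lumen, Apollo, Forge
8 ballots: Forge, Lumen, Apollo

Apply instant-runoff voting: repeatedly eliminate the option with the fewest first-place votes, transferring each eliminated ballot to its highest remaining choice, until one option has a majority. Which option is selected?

Forge

Round 1: Forge 15, Lumen 12, Apollo 4. Apollo has the fewest and is eliminated.
Round 2: Forge 19, Lumen 12. Forge has a majority.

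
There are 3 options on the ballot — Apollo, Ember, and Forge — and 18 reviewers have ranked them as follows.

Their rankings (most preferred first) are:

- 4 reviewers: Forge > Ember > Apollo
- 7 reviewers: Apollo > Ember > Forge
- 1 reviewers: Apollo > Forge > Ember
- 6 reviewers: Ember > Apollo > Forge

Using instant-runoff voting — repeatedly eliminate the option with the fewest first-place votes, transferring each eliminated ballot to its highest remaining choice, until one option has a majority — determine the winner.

Ember

Round 1: Apollo 8, Ember 6, Forge 4. Forge has the fewest and is eliminated.
Round 2: Ember 10, Apollo 8. Ember has a majority.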